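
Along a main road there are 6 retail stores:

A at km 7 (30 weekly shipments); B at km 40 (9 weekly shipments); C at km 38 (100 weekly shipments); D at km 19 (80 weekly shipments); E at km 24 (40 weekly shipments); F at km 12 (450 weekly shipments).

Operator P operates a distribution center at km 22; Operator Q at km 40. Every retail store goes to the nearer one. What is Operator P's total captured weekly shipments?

The indifferent point is the midpoint (22+40)/2 = 31; retail stores left of it (closer to Operator P at 22) go to Operator P, those right go to Operator Q.
  A at 7 (w=30) → Operator P
  F at 12 (w=450) → Operator P
  D at 19 (w=80) → Operator P
  E at 24 (w=40) → Operator P
  C at 38 (w=100) → Operator Q
  B at 40 (w=9) → Operator Q
Operator P captures 600; Operator Q captures 109.

600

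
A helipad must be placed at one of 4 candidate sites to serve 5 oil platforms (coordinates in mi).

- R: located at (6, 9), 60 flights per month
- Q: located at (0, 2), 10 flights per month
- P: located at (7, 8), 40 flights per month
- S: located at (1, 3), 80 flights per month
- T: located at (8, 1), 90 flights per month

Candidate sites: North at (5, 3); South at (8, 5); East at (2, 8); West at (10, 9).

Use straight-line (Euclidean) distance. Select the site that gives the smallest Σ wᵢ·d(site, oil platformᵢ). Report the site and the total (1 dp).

North, total 1275.9 mi

Total weighted distance at each candidate:
  North (5, 3): total = 1275.9
  South (8, 5): total = 1422.7
  East (2, 8): total = 1748.3
  West (10, 9): total = 2096.0
Minimum is at North with total 1275.9 mi.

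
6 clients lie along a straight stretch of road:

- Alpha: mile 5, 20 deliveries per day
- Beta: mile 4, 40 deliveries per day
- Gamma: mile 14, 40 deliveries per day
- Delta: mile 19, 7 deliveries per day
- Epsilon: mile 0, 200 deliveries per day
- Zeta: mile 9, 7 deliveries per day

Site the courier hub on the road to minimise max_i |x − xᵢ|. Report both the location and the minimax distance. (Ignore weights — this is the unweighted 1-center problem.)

location 9.5, max distance 9.5

The 1-center on a line is the midpoint of the two extreme points: leftmost at 0, rightmost at 19.
Optimal location = (0 + 19)/2 = 9.5; maximum distance = (19 − 0)/2 = 9.5.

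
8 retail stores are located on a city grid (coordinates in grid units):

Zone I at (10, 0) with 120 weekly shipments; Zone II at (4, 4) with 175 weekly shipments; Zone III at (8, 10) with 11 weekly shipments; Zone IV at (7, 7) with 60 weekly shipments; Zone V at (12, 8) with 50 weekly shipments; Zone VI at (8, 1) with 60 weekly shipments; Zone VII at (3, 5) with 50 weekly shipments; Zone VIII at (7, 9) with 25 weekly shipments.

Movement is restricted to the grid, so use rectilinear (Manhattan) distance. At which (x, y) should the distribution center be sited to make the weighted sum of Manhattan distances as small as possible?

(7, 4)

Manhattan distance separates: Σwᵢ(|x−xᵢ|+|y−yᵢ|) = Σwᵢ|x−xᵢ| + Σwᵢ|y−yᵢ|, so x and y are optimised independently as 1-D weighted medians.
Total weight W = 551; half = 275.5.
x-coordinate, sorted with cumulative weight:
  x=3 (Zone VII, w=50) cum 50
  x=4 (Zone II, w=175) cum 225
  x=7 (Zone IV, w=60) cum 285  ← median
  x=7 (Zone VIII, w=25) cum 310
  x=8 (Zone III, w=11) cum 321
  x=8 (Zone VI, w=60) cum 381
  x=10 (Zone I, w=120) cum 501
  x=12 (Zone V, w=50) cum 551
⇒ x* = 7
y-coordinate, sorted with cumulative weight:
  y=0 (Zone I, w=120) cum 120
  y=1 (Zone VI, w=60) cum 180
  y=4 (Zone II, w=175) cum 355  ← median
  y=5 (Zone VII, w=50) cum 405
  y=7 (Zone IV, w=60) cum 465
  y=8 (Zone V, w=50) cum 515
  y=9 (Zone VIII, w=25) cum 540
  y=10 (Zone III, w=11) cum 551
⇒ y* = 4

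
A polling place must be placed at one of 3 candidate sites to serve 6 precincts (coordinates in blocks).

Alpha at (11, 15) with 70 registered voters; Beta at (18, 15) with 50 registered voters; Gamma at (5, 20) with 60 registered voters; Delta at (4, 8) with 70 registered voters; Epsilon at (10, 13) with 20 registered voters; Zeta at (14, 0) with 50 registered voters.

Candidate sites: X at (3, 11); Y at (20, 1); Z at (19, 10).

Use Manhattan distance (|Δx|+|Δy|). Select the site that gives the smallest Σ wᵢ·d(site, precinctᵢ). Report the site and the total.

X, total 4010 blocks

Total weighted distance at each candidate:
  X (3, 11): total = 4010
  Y (20, 1): total = 6850
  Z (19, 10): total = 4830
Minimum is at X with total 4010 blocks.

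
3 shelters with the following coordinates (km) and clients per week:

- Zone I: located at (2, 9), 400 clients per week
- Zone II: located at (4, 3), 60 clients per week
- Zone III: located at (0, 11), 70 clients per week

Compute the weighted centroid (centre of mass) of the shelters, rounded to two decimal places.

The minimiser of Σwᵢ‖p−pᵢ‖² is the weighted centroid p* = (Σwᵢpᵢ)/(Σwᵢ).
Σwᵢ = 530.
Σwᵢxᵢ = 400·2 + 60·4 + 70·0 = 1040.
Σwᵢyᵢ = 400·9 + 60·3 + 70·11 = 4550.
x* = 1040/530 = 1.96, y* = 4550/530 = 8.58.

(1.96, 8.58)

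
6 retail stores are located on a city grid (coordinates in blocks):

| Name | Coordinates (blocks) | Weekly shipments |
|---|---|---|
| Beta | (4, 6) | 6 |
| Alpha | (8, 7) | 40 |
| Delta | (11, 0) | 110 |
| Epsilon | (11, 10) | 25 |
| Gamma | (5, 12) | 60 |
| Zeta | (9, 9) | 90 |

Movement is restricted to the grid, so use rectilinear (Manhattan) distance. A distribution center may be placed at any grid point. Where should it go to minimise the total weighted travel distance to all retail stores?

(9, 9)

Manhattan distance separates: Σwᵢ(|x−xᵢ|+|y−yᵢ|) = Σwᵢ|x−xᵢ| + Σwᵢ|y−yᵢ|, so x and y are optimised independently as 1-D weighted medians.
Total weight W = 331; half = 165.5.
x-coordinate, sorted with cumulative weight:
  x=4 (Beta, w=6) cum 6
  x=5 (Gamma, w=60) cum 66
  x=8 (Alpha, w=40) cum 106
  x=9 (Zeta, w=90) cum 196  ← median
  x=11 (Delta, w=110) cum 306
  x=11 (Epsilon, w=25) cum 331
⇒ x* = 9
y-coordinate, sorted with cumulative weight:
  y=0 (Delta, w=110) cum 110
  y=6 (Beta, w=6) cum 116
  y=7 (Alpha, w=40) cum 156
  y=9 (Zeta, w=90) cum 246  ← median
  y=10 (Epsilon, w=25) cum 271
  y=12 (Gamma, w=60) cum 331
⇒ y* = 9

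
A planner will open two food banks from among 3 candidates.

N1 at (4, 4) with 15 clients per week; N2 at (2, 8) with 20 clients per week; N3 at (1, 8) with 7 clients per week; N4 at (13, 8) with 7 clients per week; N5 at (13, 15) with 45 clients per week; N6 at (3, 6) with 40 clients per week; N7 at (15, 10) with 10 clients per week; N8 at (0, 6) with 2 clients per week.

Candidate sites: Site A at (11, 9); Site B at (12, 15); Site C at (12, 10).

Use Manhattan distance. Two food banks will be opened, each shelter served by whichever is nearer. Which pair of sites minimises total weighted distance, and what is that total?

Evaluate every pair (each demand assigned to the nearer of the two):
  {Site A, Site B}: total = 1041
  {Site B, Site C}: total = 1189
  {Site A, Site C}: total = 1246
Best pair: {Site A, Site B} with total 1041.

{Site A, Site B}, total 1041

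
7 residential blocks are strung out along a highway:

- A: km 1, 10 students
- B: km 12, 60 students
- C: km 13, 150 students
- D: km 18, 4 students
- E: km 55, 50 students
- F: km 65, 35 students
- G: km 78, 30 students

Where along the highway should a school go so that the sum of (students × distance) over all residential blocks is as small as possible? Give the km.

For a sum of weighted absolute distances on a line, the optimum is the weighted median (not the mean). Total weight W = 339; half-weight = 169.5.
Sort by position and accumulate weight:
  km 1 (A, w=10) → cum 10
  km 12 (B, w=60) → cum 70
  km 13 (C, w=150) → cum 220  ≥ 169.5 → median here
  km 18 (D, w=4) → cum 224
  km 55 (E, w=50) → cum 274
  km 65 (F, w=35) → cum 309
  km 78 (G, w=30) → cum 339
Optimal location: km 13.

x = 13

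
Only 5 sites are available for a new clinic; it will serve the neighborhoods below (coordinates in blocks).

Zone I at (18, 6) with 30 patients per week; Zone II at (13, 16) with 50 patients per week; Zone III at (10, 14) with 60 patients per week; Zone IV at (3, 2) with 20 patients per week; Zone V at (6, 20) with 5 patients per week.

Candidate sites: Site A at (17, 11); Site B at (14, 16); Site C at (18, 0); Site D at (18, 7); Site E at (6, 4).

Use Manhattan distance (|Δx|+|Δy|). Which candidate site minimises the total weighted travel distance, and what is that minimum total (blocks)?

Total weighted distance at each candidate:
  Site A (17, 11): total = 1790
  Site B (14, 16): total = 1390
  Site C (18, 0): total = 3050
  Site D (18, 7): total = 2155
  Site E (6, 4): total = 2390
Minimum is at Site B with total 1390 blocks.

Site B, total 1390 blocks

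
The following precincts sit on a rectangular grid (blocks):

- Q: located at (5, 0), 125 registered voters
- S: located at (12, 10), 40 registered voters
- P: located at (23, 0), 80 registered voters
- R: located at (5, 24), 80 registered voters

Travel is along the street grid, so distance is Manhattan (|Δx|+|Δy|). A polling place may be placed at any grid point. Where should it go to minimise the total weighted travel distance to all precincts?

Manhattan distance separates: Σwᵢ(|x−xᵢ|+|y−yᵢ|) = Σwᵢ|x−xᵢ| + Σwᵢ|y−yᵢ|, so x and y are optimised independently as 1-D weighted medians.
Total weight W = 325; half = 162.5.
x-coordinate, sorted with cumulative weight:
  x=5 (Q, w=125) cum 125
  x=5 (R, w=80) cum 205  ← median
  x=12 (S, w=40) cum 245
  x=23 (P, w=80) cum 325
⇒ x* = 5
y-coordinate, sorted with cumulative weight:
  y=0 (Q, w=125) cum 125
  y=0 (P, w=80) cum 205  ← median
  y=10 (S, w=40) cum 245
  y=24 (R, w=80) cum 325
⇒ y* = 0

(5, 0)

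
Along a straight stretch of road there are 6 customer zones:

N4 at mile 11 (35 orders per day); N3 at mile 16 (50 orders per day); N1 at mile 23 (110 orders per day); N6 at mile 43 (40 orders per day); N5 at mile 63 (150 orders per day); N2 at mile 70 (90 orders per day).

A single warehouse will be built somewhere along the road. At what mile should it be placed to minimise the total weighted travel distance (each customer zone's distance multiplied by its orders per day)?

x = 63

For a sum of weighted absolute distances on a line, the optimum is the weighted median (not the mean). Total weight W = 475; half-weight = 237.5.
Sort by position and accumulate weight:
  mile 11 (N4, w=35) → cum 35
  mile 16 (N3, w=50) → cum 85
  mile 23 (N1, w=110) → cum 195
  mile 43 (N6, w=40) → cum 235
  mile 63 (N5, w=150) → cum 385  ≥ 237.5 → median here
  mile 70 (N2, w=90) → cum 475
Optimal location: mile 63.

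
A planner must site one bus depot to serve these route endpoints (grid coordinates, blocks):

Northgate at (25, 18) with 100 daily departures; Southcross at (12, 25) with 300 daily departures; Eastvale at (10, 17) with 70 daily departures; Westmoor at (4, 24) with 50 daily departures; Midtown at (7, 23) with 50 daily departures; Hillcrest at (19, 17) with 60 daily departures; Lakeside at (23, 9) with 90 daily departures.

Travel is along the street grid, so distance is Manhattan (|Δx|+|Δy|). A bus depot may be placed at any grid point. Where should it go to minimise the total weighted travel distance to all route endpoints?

Manhattan distance separates: Σwᵢ(|x−xᵢ|+|y−yᵢ|) = Σwᵢ|x−xᵢ| + Σwᵢ|y−yᵢ|, so x and y are optimised independently as 1-D weighted medians.
Total weight W = 720; half = 360.
x-coordinate, sorted with cumulative weight:
  x=4 (Westmoor, w=50) cum 50
  x=7 (Midtown, w=50) cum 100
  x=10 (Eastvale, w=70) cum 170
  x=12 (Southcross, w=300) cum 470  ← median
  x=19 (Hillcrest, w=60) cum 530
  x=23 (Lakeside, w=90) cum 620
  x=25 (Northgate, w=100) cum 720
⇒ x* = 12
y-coordinate, sorted with cumulative weight:
  y=9 (Lakeside, w=90) cum 90
  y=17 (Eastvale, w=70) cum 160
  y=17 (Hillcrest, w=60) cum 220
  y=18 (Northgate, w=100) cum 320
  y=23 (Midtown, w=50) cum 370  ← median
  y=24 (Westmoor, w=50) cum 420
  y=25 (Southcross, w=300) cum 720
⇒ y* = 23

(12, 23)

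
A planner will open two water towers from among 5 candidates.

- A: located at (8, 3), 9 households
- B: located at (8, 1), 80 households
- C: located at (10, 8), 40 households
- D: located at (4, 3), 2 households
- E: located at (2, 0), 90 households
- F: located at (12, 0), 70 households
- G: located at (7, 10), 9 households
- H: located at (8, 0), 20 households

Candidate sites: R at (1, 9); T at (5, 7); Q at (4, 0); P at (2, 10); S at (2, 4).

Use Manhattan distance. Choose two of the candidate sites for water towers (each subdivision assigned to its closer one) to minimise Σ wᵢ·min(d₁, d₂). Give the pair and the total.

Evaluate every pair (each demand assigned to the nearer of the two):
  {T, Q}: total = 1574
  {Q, P}: total = 1734
  {R, Q}: total = 1752
  {Q, S}: total = 1868
  {T, S}: total = 2614
  {P, S}: total = 2774
  {R, S}: total = 2792
  {R, T}: total = 3158
  {T, P}: total = 3158
  {R, P}: total = 4400
Best pair: {T, Q} with total 1574.

{T, Q}, total 1574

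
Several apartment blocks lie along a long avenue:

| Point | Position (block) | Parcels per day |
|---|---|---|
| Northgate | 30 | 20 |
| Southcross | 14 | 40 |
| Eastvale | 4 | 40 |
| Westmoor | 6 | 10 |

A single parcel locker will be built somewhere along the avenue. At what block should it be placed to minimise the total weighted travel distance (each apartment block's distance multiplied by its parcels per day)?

For a sum of weighted absolute distances on a line, the optimum is the weighted median (not the mean). Total weight W = 110; half-weight = 55.
Sort by position and accumulate weight:
  block 4 (Eastvale, w=40) → cum 40
  block 6 (Westmoor, w=10) → cum 50
  block 14 (Southcross, w=40) → cum 90  ≥ 55 → median here
  block 30 (Northgate, w=20) → cum 110
Optimal location: block 14.

x = 14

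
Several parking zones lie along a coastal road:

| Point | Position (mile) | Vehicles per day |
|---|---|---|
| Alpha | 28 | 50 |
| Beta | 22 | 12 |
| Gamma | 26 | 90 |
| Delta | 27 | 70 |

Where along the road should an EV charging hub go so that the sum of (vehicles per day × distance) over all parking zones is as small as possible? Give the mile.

x = 27

For a sum of weighted absolute distances on a line, the optimum is the weighted median (not the mean). Total weight W = 222; half-weight = 111.
Sort by position and accumulate weight:
  mile 22 (Beta, w=12) → cum 12
  mile 26 (Gamma, w=90) → cum 102
  mile 27 (Delta, w=70) → cum 172  ≥ 111 → median here
  mile 28 (Alpha, w=50) → cum 222
Optimal location: mile 27.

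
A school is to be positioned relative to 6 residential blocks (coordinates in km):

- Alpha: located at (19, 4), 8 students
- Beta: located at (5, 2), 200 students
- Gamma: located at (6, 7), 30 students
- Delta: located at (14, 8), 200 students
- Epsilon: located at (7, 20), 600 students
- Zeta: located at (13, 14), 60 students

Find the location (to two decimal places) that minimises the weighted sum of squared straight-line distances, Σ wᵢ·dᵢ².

The minimiser of Σwᵢ‖p−pᵢ‖² is the weighted centroid p* = (Σwᵢpᵢ)/(Σwᵢ).
Σwᵢ = 1098.
Σwᵢxᵢ = 8·19 + 200·5 + 30·6 + 200·14 + 600·7 + 60·13 = 9112.
Σwᵢyᵢ = 8·4 + 200·2 + 30·7 + 200·8 + 600·20 + 60·14 = 15082.
x* = 9112/1098 = 8.30, y* = 15082/1098 = 13.74.

(8.30, 13.74)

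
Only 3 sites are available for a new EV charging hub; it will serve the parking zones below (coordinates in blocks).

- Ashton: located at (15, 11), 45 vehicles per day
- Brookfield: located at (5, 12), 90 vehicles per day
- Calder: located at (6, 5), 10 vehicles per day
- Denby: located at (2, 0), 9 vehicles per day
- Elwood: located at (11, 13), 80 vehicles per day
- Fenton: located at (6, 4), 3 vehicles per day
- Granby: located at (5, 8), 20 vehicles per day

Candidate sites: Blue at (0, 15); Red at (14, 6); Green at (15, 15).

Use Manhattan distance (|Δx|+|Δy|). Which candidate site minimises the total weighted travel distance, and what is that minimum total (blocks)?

Green, total 2672 blocks

Total weighted distance at each candidate:
  Blue (0, 15): total = 3219
  Red (14, 6): total = 2922
  Green (15, 15): total = 2672
Minimum is at Green with total 2672 blocks.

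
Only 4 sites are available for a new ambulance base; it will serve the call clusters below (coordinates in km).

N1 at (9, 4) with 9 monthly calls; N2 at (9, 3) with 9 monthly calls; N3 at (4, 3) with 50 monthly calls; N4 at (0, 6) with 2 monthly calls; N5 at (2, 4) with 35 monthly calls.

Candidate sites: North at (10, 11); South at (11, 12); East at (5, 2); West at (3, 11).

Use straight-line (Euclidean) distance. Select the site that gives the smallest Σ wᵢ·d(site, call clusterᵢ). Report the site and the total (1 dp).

East, total 287.1 km

Total weighted distance at each candidate:
  North (10, 11): total = 1030.6
  South (11, 12): total = 1173.8
  East (5, 2): total = 287.1
  West (3, 11): total = 835.2
Minimum is at East with total 287.1 km.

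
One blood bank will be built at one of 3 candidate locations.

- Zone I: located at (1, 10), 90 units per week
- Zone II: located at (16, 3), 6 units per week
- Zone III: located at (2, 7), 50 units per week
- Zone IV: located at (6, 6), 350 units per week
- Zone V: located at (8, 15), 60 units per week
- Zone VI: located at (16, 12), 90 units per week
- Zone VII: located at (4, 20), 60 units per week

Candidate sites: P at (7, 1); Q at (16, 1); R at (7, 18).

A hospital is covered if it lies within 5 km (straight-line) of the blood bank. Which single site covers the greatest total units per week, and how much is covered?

R, covering 120

Coverage radius r = 5 km; a point is covered iff (Δx)²+(Δy)² ≤ 5² = 25.
  P (7, 1): covers {none} → 0
  Q (16, 1): covers {Zone II} → 6
  R (7, 18): covers {Zone V, Zone VII} → 120
Maximum coverage at R: 120 units per week.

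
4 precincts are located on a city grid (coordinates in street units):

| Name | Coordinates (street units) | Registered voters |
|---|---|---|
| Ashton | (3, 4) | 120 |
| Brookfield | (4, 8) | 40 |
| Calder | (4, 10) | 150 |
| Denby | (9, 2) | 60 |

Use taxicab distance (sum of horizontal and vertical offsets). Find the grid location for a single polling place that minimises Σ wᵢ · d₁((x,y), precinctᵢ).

Manhattan distance separates: Σwᵢ(|x−xᵢ|+|y−yᵢ|) = Σwᵢ|x−xᵢ| + Σwᵢ|y−yᵢ|, so x and y are optimised independently as 1-D weighted medians.
Total weight W = 370; half = 185.
x-coordinate, sorted with cumulative weight:
  x=3 (Ashton, w=120) cum 120
  x=4 (Brookfield, w=40) cum 160
  x=4 (Calder, w=150) cum 310  ← median
  x=9 (Denby, w=60) cum 370
⇒ x* = 4
y-coordinate, sorted with cumulative weight:
  y=2 (Denby, w=60) cum 60
  y=4 (Ashton, w=120) cum 180
  y=8 (Brookfield, w=40) cum 220  ← median
  y=10 (Calder, w=150) cum 370
⇒ y* = 8

(4, 8)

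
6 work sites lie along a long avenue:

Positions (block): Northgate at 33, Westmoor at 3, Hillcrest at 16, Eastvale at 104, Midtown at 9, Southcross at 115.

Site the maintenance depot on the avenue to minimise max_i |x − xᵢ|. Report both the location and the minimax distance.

The 1-center on a line is the midpoint of the two extreme points: leftmost at 3, rightmost at 115.
Optimal location = (3 + 115)/2 = 59; maximum distance = (115 − 3)/2 = 56.

location 59, max distance 56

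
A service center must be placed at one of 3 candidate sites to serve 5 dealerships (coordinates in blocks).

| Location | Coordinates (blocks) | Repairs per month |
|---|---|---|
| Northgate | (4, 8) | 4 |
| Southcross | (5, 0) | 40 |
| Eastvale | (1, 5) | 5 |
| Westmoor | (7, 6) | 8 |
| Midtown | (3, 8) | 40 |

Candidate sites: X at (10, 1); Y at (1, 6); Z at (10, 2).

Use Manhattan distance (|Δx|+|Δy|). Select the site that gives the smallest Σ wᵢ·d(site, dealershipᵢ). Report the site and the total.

Total weighted distance at each candidate:
  X (10, 1): total = 981
  Y (1, 6): total = 633
  Z (10, 2): total = 964
Minimum is at Y with total 633 blocks.

Y, total 633 blocks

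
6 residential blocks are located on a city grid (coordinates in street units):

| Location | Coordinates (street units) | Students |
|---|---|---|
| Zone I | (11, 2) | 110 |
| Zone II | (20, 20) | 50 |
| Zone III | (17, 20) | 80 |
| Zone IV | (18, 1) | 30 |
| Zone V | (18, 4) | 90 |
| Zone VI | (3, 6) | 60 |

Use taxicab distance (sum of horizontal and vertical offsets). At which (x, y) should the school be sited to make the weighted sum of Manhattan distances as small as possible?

(17, 4)

Manhattan distance separates: Σwᵢ(|x−xᵢ|+|y−yᵢ|) = Σwᵢ|x−xᵢ| + Σwᵢ|y−yᵢ|, so x and y are optimised independently as 1-D weighted medians.
Total weight W = 420; half = 210.
x-coordinate, sorted with cumulative weight:
  x=3 (Zone VI, w=60) cum 60
  x=11 (Zone I, w=110) cum 170
  x=17 (Zone III, w=80) cum 250  ← median
  x=18 (Zone IV, w=30) cum 280
  x=18 (Zone V, w=90) cum 370
  x=20 (Zone II, w=50) cum 420
⇒ x* = 17
y-coordinate, sorted with cumulative weight:
  y=1 (Zone IV, w=30) cum 30
  y=2 (Zone I, w=110) cum 140
  y=4 (Zone V, w=90) cum 230  ← median
  y=6 (Zone VI, w=60) cum 290
  y=20 (Zone II, w=50) cum 340
  y=20 (Zone III, w=80) cum 420
⇒ y* = 4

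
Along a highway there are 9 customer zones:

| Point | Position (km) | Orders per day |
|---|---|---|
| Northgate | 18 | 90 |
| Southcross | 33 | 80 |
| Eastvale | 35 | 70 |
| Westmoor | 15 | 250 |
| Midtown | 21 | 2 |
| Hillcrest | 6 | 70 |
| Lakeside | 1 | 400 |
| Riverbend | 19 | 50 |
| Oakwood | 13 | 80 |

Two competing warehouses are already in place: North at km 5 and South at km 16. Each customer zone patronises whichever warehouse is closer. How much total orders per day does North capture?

The indifferent point is the midpoint (5+16)/2 = 10.5; customer zones left of it (closer to North at 5) go to North, those right go to South.
  Lakeside at 1 (w=400) → North
  Hillcrest at 6 (w=70) → North
  Oakwood at 13 (w=80) → South
  Westmoor at 15 (w=250) → South
  Northgate at 18 (w=90) → South
  Riverbend at 19 (w=50) → South
  Midtown at 21 (w=2) → South
  Southcross at 33 (w=80) → South
  Eastvale at 35 (w=70) → South
North captures 470; South captures 622.

470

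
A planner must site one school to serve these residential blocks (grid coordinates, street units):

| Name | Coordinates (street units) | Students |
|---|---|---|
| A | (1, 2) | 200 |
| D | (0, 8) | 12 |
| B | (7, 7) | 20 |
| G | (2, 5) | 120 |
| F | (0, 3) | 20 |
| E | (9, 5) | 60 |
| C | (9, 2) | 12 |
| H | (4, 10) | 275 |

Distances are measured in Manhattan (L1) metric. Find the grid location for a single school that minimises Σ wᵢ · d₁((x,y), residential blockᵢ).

(4, 5)

Manhattan distance separates: Σwᵢ(|x−xᵢ|+|y−yᵢ|) = Σwᵢ|x−xᵢ| + Σwᵢ|y−yᵢ|, so x and y are optimised independently as 1-D weighted medians.
Total weight W = 719; half = 359.5.
x-coordinate, sorted with cumulative weight:
  x=0 (D, w=12) cum 12
  x=0 (F, w=20) cum 32
  x=1 (A, w=200) cum 232
  x=2 (G, w=120) cum 352
  x=4 (H, w=275) cum 627  ← median
  x=7 (B, w=20) cum 647
  x=9 (E, w=60) cum 707
  x=9 (C, w=12) cum 719
⇒ x* = 4
y-coordinate, sorted with cumulative weight:
  y=2 (A, w=200) cum 200
  y=2 (C, w=12) cum 212
  y=3 (F, w=20) cum 232
  y=5 (G, w=120) cum 352
  y=5 (E, w=60) cum 412  ← median
  y=7 (B, w=20) cum 432
  y=8 (D, w=12) cum 444
  y=10 (H, w=275) cum 719
⇒ y* = 5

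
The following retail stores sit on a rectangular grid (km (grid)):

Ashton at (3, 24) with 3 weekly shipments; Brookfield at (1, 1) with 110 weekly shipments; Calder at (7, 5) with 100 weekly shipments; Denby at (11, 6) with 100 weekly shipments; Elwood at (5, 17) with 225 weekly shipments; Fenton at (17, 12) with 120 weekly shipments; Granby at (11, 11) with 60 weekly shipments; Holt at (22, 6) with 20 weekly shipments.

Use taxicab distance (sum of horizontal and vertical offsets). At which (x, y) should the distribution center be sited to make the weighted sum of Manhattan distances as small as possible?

Manhattan distance separates: Σwᵢ(|x−xᵢ|+|y−yᵢ|) = Σwᵢ|x−xᵢ| + Σwᵢ|y−yᵢ|, so x and y are optimised independently as 1-D weighted medians.
Total weight W = 738; half = 369.
x-coordinate, sorted with cumulative weight:
  x=1 (Brookfield, w=110) cum 110
  x=3 (Ashton, w=3) cum 113
  x=5 (Elwood, w=225) cum 338
  x=7 (Calder, w=100) cum 438  ← median
  x=11 (Denby, w=100) cum 538
  x=11 (Granby, w=60) cum 598
  x=17 (Fenton, w=120) cum 718
  x=22 (Holt, w=20) cum 738
⇒ x* = 7
y-coordinate, sorted with cumulative weight:
  y=1 (Brookfield, w=110) cum 110
  y=5 (Calder, w=100) cum 210
  y=6 (Denby, w=100) cum 310
  y=6 (Holt, w=20) cum 330
  y=11 (Granby, w=60) cum 390  ← median
  y=12 (Fenton, w=120) cum 510
  y=17 (Elwood, w=225) cum 735
  y=24 (Ashton, w=3) cum 738
⇒ y* = 11

(7, 11)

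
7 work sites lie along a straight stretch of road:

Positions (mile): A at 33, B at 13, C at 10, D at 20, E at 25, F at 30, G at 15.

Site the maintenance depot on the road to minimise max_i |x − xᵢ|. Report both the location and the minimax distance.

The 1-center on a line is the midpoint of the two extreme points: leftmost at 10, rightmost at 33.
Optimal location = (10 + 33)/2 = 21.5; maximum distance = (33 − 10)/2 = 11.5.

location 21.5, max distance 11.5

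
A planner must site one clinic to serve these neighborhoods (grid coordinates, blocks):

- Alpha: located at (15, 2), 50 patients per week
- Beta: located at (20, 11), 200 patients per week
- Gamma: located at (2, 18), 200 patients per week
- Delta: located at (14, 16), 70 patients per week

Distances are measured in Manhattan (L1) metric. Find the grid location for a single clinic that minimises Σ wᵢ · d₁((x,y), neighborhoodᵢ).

(14, 16)

Manhattan distance separates: Σwᵢ(|x−xᵢ|+|y−yᵢ|) = Σwᵢ|x−xᵢ| + Σwᵢ|y−yᵢ|, so x and y are optimised independently as 1-D weighted medians.
Total weight W = 520; half = 260.
x-coordinate, sorted with cumulative weight:
  x=2 (Gamma, w=200) cum 200
  x=14 (Delta, w=70) cum 270  ← median
  x=15 (Alpha, w=50) cum 320
  x=20 (Beta, w=200) cum 520
⇒ x* = 14
y-coordinate, sorted with cumulative weight:
  y=2 (Alpha, w=50) cum 50
  y=11 (Beta, w=200) cum 250
  y=16 (Delta, w=70) cum 320  ← median
  y=18 (Gamma, w=200) cum 520
⇒ y* = 16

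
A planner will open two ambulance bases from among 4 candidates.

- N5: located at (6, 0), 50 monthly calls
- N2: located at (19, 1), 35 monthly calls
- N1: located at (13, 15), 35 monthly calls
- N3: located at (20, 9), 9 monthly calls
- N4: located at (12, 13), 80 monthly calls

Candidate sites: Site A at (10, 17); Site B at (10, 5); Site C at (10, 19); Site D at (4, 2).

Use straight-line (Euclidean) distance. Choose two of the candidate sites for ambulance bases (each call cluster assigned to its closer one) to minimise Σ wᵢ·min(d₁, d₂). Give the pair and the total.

{Site A, Site B}, total 1245.8

Evaluate every pair (each demand assigned to the nearer of the two):
  {Site A, Site B}: total = 1245.8
  {Site A, Site D}: total = 1266.8
  {Site B, Site C}: total = 1442.8
  {Site C, Site D}: total = 1475.8
  {Site B, Site D}: total = 1608.2
  {Site A, Site C}: total = 2114.9
Best pair: {Site A, Site B} with total 1245.8.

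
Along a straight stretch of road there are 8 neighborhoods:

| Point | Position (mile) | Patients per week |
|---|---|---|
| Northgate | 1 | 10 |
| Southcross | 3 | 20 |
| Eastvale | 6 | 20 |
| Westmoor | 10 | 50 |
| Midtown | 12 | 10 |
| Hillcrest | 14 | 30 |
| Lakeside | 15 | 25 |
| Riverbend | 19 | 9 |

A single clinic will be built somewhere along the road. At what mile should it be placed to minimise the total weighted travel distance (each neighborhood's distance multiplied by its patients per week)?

x = 10

For a sum of weighted absolute distances on a line, the optimum is the weighted median (not the mean). Total weight W = 174; half-weight = 87.
Sort by position and accumulate weight:
  mile 1 (Northgate, w=10) → cum 10
  mile 3 (Southcross, w=20) → cum 30
  mile 6 (Eastvale, w=20) → cum 50
  mile 10 (Westmoor, w=50) → cum 100  ≥ 87 → median here
  mile 12 (Midtown, w=10) → cum 110
  mile 14 (Hillcrest, w=30) → cum 140
  mile 15 (Lakeside, w=25) → cum 165
  mile 19 (Riverbend, w=9) → cum 174
Optimal location: mile 10.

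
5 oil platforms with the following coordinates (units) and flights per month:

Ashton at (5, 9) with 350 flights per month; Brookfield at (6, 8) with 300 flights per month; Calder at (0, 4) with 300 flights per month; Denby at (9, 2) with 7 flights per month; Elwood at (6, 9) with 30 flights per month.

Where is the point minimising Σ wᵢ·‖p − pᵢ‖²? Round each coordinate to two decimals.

(3.84, 7.13)

The minimiser of Σwᵢ‖p−pᵢ‖² is the weighted centroid p* = (Σwᵢpᵢ)/(Σwᵢ).
Σwᵢ = 987.
Σwᵢxᵢ = 350·5 + 300·6 + 300·0 + 7·9 + 30·6 = 3793.
Σwᵢyᵢ = 350·9 + 300·8 + 300·4 + 7·2 + 30·9 = 7034.
x* = 3793/987 = 3.84, y* = 7034/987 = 7.13.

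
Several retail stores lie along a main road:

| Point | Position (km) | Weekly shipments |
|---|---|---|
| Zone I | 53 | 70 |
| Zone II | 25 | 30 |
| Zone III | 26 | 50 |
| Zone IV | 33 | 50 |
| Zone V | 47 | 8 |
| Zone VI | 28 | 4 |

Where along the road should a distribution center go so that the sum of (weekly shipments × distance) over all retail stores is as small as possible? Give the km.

For a sum of weighted absolute distances on a line, the optimum is the weighted median (not the mean). Total weight W = 212; half-weight = 106.
Sort by position and accumulate weight:
  km 25 (Zone II, w=30) → cum 30
  km 26 (Zone III, w=50) → cum 80
  km 28 (Zone VI, w=4) → cum 84
  km 33 (Zone IV, w=50) → cum 134  ≥ 106 → median here
  km 47 (Zone V, w=8) → cum 142
  km 53 (Zone I, w=70) → cum 212
Optimal location: km 33.

x = 33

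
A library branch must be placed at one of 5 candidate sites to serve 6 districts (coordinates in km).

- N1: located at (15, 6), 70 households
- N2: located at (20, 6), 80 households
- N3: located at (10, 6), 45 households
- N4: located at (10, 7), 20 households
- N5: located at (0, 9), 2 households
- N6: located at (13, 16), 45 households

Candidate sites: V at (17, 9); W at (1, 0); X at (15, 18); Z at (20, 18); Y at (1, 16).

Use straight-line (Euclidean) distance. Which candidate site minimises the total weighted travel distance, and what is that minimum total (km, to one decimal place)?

Total weighted distance at each candidate:
  V (17, 9): total = 1476.9
  W (1, 0): total = 4293.1
  X (15, 18): total = 2868.9
  Z (20, 18): total = 3241.7
  Y (1, 16): total = 4336.1
Minimum is at V with total 1476.9 km.

V, total 1476.9 km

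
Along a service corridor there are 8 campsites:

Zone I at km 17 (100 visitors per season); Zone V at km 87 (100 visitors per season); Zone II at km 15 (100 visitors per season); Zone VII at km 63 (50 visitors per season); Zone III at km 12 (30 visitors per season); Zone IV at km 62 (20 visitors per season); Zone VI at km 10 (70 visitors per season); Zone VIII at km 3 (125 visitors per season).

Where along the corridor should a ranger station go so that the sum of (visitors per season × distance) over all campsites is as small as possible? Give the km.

x = 15

For a sum of weighted absolute distances on a line, the optimum is the weighted median (not the mean). Total weight W = 595; half-weight = 297.5.
Sort by position and accumulate weight:
  km 3 (Zone VIII, w=125) → cum 125
  km 10 (Zone VI, w=70) → cum 195
  km 12 (Zone III, w=30) → cum 225
  km 15 (Zone II, w=100) → cum 325  ≥ 297.5 → median here
  km 17 (Zone I, w=100) → cum 425
  km 62 (Zone IV, w=20) → cum 445
  km 63 (Zone VII, w=50) → cum 495
  km 87 (Zone V, w=100) → cum 595
Optimal location: km 15.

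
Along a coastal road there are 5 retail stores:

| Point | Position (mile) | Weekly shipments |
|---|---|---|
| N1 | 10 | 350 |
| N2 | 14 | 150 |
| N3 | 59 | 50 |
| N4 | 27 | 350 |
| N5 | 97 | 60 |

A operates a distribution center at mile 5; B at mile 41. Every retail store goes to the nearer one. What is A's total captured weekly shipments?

500

The indifferent point is the midpoint (5+41)/2 = 23; retail stores left of it (closer to A at 5) go to A, those right go to B.
  N1 at 10 (w=350) → A
  N2 at 14 (w=150) → A
  N4 at 27 (w=350) → B
  N3 at 59 (w=50) → B
  N5 at 97 (w=60) → B
A captures 500; B captures 460.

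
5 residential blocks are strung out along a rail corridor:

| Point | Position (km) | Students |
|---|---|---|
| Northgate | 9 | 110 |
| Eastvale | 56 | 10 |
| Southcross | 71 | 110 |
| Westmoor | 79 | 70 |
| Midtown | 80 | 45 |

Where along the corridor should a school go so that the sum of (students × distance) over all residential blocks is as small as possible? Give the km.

For a sum of weighted absolute distances on a line, the optimum is the weighted median (not the mean). Total weight W = 345; half-weight = 172.5.
Sort by position and accumulate weight:
  km 9 (Northgate, w=110) → cum 110
  km 56 (Eastvale, w=10) → cum 120
  km 71 (Southcross, w=110) → cum 230  ≥ 172.5 → median here
  km 79 (Westmoor, w=70) → cum 300
  km 80 (Midtown, w=45) → cum 345
Optimal location: km 71.

x = 71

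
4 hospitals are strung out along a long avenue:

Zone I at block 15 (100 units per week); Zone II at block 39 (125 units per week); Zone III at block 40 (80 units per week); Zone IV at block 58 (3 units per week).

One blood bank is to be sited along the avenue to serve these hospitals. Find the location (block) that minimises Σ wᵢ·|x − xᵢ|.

For a sum of weighted absolute distances on a line, the optimum is the weighted median (not the mean). Total weight W = 308; half-weight = 154.
Sort by position and accumulate weight:
  block 15 (Zone I, w=100) → cum 100
  block 39 (Zone II, w=125) → cum 225  ≥ 154 → median here
  block 40 (Zone III, w=80) → cum 305
  block 58 (Zone IV, w=3) → cum 308
Optimal location: block 39.

x = 39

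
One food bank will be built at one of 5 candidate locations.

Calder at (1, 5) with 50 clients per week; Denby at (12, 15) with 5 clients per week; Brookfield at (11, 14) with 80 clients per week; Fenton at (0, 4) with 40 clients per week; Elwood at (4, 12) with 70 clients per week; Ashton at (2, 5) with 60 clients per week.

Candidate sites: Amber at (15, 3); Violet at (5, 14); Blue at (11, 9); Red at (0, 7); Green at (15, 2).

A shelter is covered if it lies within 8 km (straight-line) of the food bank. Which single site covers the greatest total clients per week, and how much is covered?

Coverage radius r = 8 km; a point is covered iff (Δx)²+(Δy)² ≤ 8² = 64.
  Amber (15, 3): covers {none} → 0
  Violet (5, 14): covers {Denby, Brookfield, Elwood} → 155
  Blue (11, 9): covers {Denby, Brookfield, Elwood} → 155
  Red (0, 7): covers {Calder, Fenton, Elwood, Ashton} → 220
  Green (15, 2): covers {none} → 0
Maximum coverage at Red: 220 clients per week.

Red, covering 220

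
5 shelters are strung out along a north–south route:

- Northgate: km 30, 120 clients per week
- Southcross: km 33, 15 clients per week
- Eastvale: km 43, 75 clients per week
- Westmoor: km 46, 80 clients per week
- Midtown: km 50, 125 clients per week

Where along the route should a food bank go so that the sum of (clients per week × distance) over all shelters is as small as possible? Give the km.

For a sum of weighted absolute distances on a line, the optimum is the weighted median (not the mean). Total weight W = 415; half-weight = 207.5.
Sort by position and accumulate weight:
  km 30 (Northgate, w=120) → cum 120
  km 33 (Southcross, w=15) → cum 135
  km 43 (Eastvale, w=75) → cum 210  ≥ 207.5 → median here
  km 46 (Westmoor, w=80) → cum 290
  km 50 (Midtown, w=125) → cum 415
Optimal location: km 43.

x = 43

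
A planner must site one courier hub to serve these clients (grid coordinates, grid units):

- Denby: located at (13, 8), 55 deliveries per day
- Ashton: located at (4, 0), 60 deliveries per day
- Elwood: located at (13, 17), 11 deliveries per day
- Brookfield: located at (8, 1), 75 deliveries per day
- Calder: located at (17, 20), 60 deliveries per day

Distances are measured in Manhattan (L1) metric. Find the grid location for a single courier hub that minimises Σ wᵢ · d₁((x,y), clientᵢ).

(8, 1)

Manhattan distance separates: Σwᵢ(|x−xᵢ|+|y−yᵢ|) = Σwᵢ|x−xᵢ| + Σwᵢ|y−yᵢ|, so x and y are optimised independently as 1-D weighted medians.
Total weight W = 261; half = 130.5.
x-coordinate, sorted with cumulative weight:
  x=4 (Ashton, w=60) cum 60
  x=8 (Brookfield, w=75) cum 135  ← median
  x=13 (Denby, w=55) cum 190
  x=13 (Elwood, w=11) cum 201
  x=17 (Calder, w=60) cum 261
⇒ x* = 8
y-coordinate, sorted with cumulative weight:
  y=0 (Ashton, w=60) cum 60
  y=1 (Brookfield, w=75) cum 135  ← median
  y=8 (Denby, w=55) cum 190
  y=17 (Elwood, w=11) cum 201
  y=20 (Calder, w=60) cum 261
⇒ y* = 1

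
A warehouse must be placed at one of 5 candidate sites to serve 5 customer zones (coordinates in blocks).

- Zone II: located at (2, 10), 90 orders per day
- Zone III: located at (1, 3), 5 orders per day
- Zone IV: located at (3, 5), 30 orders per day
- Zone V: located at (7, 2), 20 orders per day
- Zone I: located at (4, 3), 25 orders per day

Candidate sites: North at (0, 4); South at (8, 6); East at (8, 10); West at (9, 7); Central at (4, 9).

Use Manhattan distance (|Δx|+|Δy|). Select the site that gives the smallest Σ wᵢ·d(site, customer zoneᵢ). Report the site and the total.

Total weighted distance at each candidate:
  North (0, 4): total = 1155
  South (8, 6): total = 1405
  East (8, 10): total = 1365
  West (9, 7): total = 1565
  Central (4, 9): total = 815
Minimum is at Central with total 815 blocks.

Central, total 815 blocks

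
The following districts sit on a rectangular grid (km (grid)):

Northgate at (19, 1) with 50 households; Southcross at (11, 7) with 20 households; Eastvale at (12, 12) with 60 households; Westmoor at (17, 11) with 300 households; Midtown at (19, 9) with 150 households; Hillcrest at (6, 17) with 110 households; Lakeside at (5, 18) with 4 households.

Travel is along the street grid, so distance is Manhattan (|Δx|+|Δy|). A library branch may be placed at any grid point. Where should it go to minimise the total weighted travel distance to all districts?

(17, 11)

Manhattan distance separates: Σwᵢ(|x−xᵢ|+|y−yᵢ|) = Σwᵢ|x−xᵢ| + Σwᵢ|y−yᵢ|, so x and y are optimised independently as 1-D weighted medians.
Total weight W = 694; half = 347.
x-coordinate, sorted with cumulative weight:
  x=5 (Lakeside, w=4) cum 4
  x=6 (Hillcrest, w=110) cum 114
  x=11 (Southcross, w=20) cum 134
  x=12 (Eastvale, w=60) cum 194
  x=17 (Westmoor, w=300) cum 494  ← median
  x=19 (Northgate, w=50) cum 544
  x=19 (Midtown, w=150) cum 694
⇒ x* = 17
y-coordinate, sorted with cumulative weight:
  y=1 (Northgate, w=50) cum 50
  y=7 (Southcross, w=20) cum 70
  y=9 (Midtown, w=150) cum 220
  y=11 (Westmoor, w=300) cum 520  ← median
  y=12 (Eastvale, w=60) cum 580
  y=17 (Hillcrest, w=110) cum 690
  y=18 (Lakeside, w=4) cum 694
⇒ y* = 11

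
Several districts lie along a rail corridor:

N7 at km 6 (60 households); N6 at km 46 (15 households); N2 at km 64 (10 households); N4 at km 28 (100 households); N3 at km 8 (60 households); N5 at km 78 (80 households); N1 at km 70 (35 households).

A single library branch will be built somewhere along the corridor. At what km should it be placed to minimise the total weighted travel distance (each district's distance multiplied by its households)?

For a sum of weighted absolute distances on a line, the optimum is the weighted median (not the mean). Total weight W = 360; half-weight = 180.
Sort by position and accumulate weight:
  km 6 (N7, w=60) → cum 60
  km 8 (N3, w=60) → cum 120
  km 28 (N4, w=100) → cum 220  ≥ 180 → median here
  km 46 (N6, w=15) → cum 235
  km 64 (N2, w=10) → cum 245
  km 70 (N1, w=35) → cum 280
  km 78 (N5, w=80) → cum 360
Optimal location: km 28.

x = 28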